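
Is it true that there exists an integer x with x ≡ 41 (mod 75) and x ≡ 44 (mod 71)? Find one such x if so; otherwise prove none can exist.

x = 4091

Since 75 and 71 share no common factor, CRT says the pair of congruences has a solution (unique mod 5325).
Write x = 41 + 75t and require 41 + 75t ≡ 44 (mod 71), i.e. 75t ≡ 3 (mod 71).
75 ≡ 4 (mod 71), so this reads 4t ≡ 3 (mod 71). To invert 4 modulo 71: 71 = 17·4 + 3, 4 = 1·3 + 1, 3 = 3·1 + 0, and unwinding, 1 = 4 − 1·3 = 4 − (71 − 17·4) = −71 + 18·4. Thus 4⁻¹ ≡ 18 (mod 71).
Therefore t ≡ 18·3 = 54 (mod 71).
Taking t = 54 gives x = 41 + 75·54 = 4091.
Check: 4091 mod 75 = 41, 4091 mod 71 = 44. ✓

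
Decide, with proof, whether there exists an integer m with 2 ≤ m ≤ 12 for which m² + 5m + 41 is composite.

m = 5

At m = 5: 5² + 5·5 + 41 = 91 = 7·13, which is composite.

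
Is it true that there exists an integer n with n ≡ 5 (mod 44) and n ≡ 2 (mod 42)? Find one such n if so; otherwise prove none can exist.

Both moduli are multiples of 2 = gcd(44, 42), so any solution would satisfy n ≡ 5 and n ≡ 2 modulo 2 simultaneously.
However 5 ≡ 1 and 2 ≡ 0 (mod 2), and 1 ≠ 0.
So no integer satisfies both congruences.

No such integer exists.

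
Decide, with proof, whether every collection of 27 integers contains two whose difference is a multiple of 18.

True.

Each integer lies in one of the 18 residue classes modulo 18.
Since 27 > 18, two of the 27 integers must share a residue class by the pigeonhole principle; call them a and b.
Then a ≡ b (mod 18), i.e. 18 ∣ (a − b).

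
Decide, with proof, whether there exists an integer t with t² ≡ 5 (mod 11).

Take t = 4. Then 4² = 16 = 1·11 + 5, so 4² ≡ 5 (mod 11).

t = 4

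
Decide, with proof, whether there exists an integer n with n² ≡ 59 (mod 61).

No, no such integer exists.

61 is prime, so by Euler's criterion 59 is a square mod 61 iff 59^((61−1)/2) = 59^30 ≡ 1 (mod 61).
Repeated squaring mod 61: 59^2 = 3481 ≡ 4; 59^4 ≡ 4² = 16 ≡ 16; 59^8 ≡ 16² = 256 ≡ 12; 59^16 ≡ 12² = 144 ≡ 22.
Since 30 = 16 + 8 + 4 + 2, 59^30 ≡ 22 · 12 · 16 · 4; multiplying out mod 61: 22·12 = 264 ≡ 20, then 20·16 = 320 ≡ 15, then 15·4 = 60 ≡ 60. Thus 59^30 ≡ 60 ≡ −1 (mod 61).
By Euler's criterion 59 is a quadratic non-residue mod 61: no n satisfies n² ≡ 59 (mod 61).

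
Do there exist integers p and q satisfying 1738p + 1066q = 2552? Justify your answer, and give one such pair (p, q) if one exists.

Since gcd(1738, 1066) = 2 and 2552 = 2·1276, Bézout's identity guarantees a solution.
Dividing through by 2 reduces the equation to 869p + 533q = 1276.
Euclidean algorithm: 869 = 1·533 + 336, 533 = 1·336 + 197, 336 = 1·197 + 139, 197 = 1·139 + 58, 139 = 2·58 + 23, 58 = 2·23 + 12, 23 = 1·12 + 11, 12 = 1·11 + 1, 11 = 11·1 + 0.
Working back up the chain: 1 = 12 − 1·11 = 12 − (23 − 1·12) = −23 + 2·12 = −23 + 2·(58 − 2·23) = 2·58 − 5·23 = 2·58 − 5·(139 − 2·58) = −5·139 + 12·58 = −5·139 + 12·(197 − 1·139) = 12·197 − 17·139 = 12·197 − 17·(336 − 1·197) = −17·336 + 29·197 = −17·336 + 29·(533 − 1·336) = 29·533 − 46·336 = 29·533 − 46·(869 − 1·533) = −46·869 + 75·533. So 869·(-46) + 533·75 = 1.
Times 1276: 869·(-58696) + 533·95700 = 1276, so (-58696, 95700) solves it.
Adding 111·533 to p and subtracting 111·869 from q gives the tidier solution (467, -759).
Indeed 1738·467 + 1066·(-759) = 811646 − 809094 = 2552.

p = 467, q = -759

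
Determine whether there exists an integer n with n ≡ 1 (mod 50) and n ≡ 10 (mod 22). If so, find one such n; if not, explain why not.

gcd(50, 22) = 2. If n ≡ 1 (mod 50) and n ≡ 10 (mod 22), then n ≡ 1 (mod 2) and n ≡ 10 (mod 2).
But 1 mod 2 = 1 while 10 mod 2 = 0, a contradiction.
Therefore no such n exists.

No, no such integer exists.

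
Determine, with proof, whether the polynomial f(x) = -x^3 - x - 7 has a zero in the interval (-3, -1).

f(-3) = 23 and f(-1) = -5, which have opposite signs.
f is continuous everywhere (it is a polynomial), in particular on [-3, -1].
By the Intermediate Value Theorem, f takes the value 0 somewhere in the open interval.

Yes, f has a root in the interval.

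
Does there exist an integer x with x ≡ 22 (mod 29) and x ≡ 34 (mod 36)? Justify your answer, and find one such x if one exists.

gcd(29, 36) = 1, so the Chinese Remainder Theorem guarantees exactly one residue class mod 1044 satisfying both.
Any solution of the first congruence is x = 22 + 29t; substituting into the second, 29t ≡ 34 − 22 ≡ 12 (mod 36).
Since 29·5 = 145 = 4·36 + 1, the inverse of 29 mod 36 is 5.
Multiplying by 5: t ≡ 5·12 = 60 ≡ 24 (mod 36).
Taking t = 24 gives x = 22 + 29·24 = 718.
Verify: 718 = 24·29 + 22 and 718 = 19·36 + 34. ✓

x = 718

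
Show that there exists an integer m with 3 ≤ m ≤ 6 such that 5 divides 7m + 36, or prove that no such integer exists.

No such integer m in that range exists.

The values of 7m + 36 for m = 3, 4, 5, 6 are 57, 64, 71, 78; reduced mod 5 these are 2, 4, 1, 3.
The residue 0 does not occur, so no m in [3, 6] makes 7m + 36 a multiple of 5.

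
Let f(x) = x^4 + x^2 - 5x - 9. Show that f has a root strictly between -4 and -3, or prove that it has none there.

f(-4) = 283 and f(-3) = 96, both positive, so a sign-change argument is unavailable; we show f keeps this sign on the whole interval.
Substitute x = -3 − u, where 0 < u < 1 on the interval. Expanding, f(-3 − u) = u^4 + 12u^3 + 55u^2 + 119u + 96.
All 5 nonzero coefficients of this polynomial in u are positive; hence for u > 0 the value is a sum of positive terms (the constant 96 among them).
So f is strictly positive on (-4, -3); no root exists in the interval.

No such root exists.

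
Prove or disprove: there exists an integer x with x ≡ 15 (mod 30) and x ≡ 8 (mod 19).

x = 255

Since 30 and 19 share no common factor, CRT says the pair of congruences has a solution (unique mod 570).
Any solution of the first congruence is x = 15 + 30t; substituting into the second, 30t ≡ 8 − 15 ≡ 12 (mod 19).
30 ≡ 11 (mod 19), so this reads 11t ≡ 12 (mod 19). Since 11·7 = 77 = 4·19 + 1, the inverse of 11 mod 19 is 7.
Therefore t ≡ 7·12 = 84 ≡ 8 (mod 19).
Taking t = 8 gives x = 15 + 30·8 = 255.
Verify: 255 = 8·30 + 15 and 255 = 13·19 + 8. ✓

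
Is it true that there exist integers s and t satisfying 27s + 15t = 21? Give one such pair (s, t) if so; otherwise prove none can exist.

s = 3, t = -4

Every value of 27s + 15t is a multiple of gcd(27, 15) = 3; since 3 ∣ 21, solutions exist.
Dividing through by 3 reduces the equation to 9s + 5t = 7.
Run the Euclidean algorithm on 9 and 5: 9 = 1·5 + 4, 5 = 1·4 + 1, 4 = 4·1 + 0.
Unwinding: 1 = 5 − 1·4 = 5 − (9 − 1·5) = −9 + 2·5, i.e. 9·(-1) + 5·2 = 1.
Multiplying through by 7: s = (-1)·7 = -7, t = 2·7 = 14 is a solution.
The general solution is s = -7 + 5k, t = 14 − 9k; taking k = 2 gives the smaller pair s = 3, t = -4.
Check: 27·3 + 15·(-4) = 81 − 60 = 21. ✓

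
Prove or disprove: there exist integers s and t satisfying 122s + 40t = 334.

s = 7, t = -13

gcd(122, 40) = 2, and 2 divides 334, so integer solutions exist.
Dividing through by 2 reduces the equation to 61s + 20t = 167.
Euclidean algorithm: 61 = 3·20 + 1, 20 = 20·1 + 0.
Back-substituting, 1 = 61 − 3·20; that is, 61·1 + 20·(-3) = 1.
Multiplying through by 167: s = 1·167 = 167, t = (-3)·167 = -501 is a solution.
Subtracting 8·20 from s and adding 8·61 to t gives the tidier solution (7, -13).
Check: 122·7 + 40·(-13) = 854 − 520 = 334. ✓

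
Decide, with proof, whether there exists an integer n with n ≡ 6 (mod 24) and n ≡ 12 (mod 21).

n = 54

Here gcd(24, 21) = 3, and both 6 and 12 leave remainder 0 mod 3, so the system is consistent.
The integers ≡ 6 (mod 24) are 6, 30, 54, …; their remainders mod 21 are 6, 9, 12, so n = 54 is the first that is ≡ 12 (mod 21).
Verify: 54 = 2·24 + 6 and 54 = 2·21 + 12. ✓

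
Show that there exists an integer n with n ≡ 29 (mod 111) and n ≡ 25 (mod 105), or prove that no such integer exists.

Reduce both congruences modulo 3, which divides 111 and 105: they say n ≡ 29 (mod 3) and n ≡ 25 (mod 3).
However 29 ≡ 2 and 25 ≡ 1 (mod 3), and 2 ≠ 1.
Hence the system has no solution.

No such integer exists.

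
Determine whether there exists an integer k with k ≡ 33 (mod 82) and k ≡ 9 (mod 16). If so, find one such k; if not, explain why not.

The moduli are not coprime: gcd(82, 16) = 2. Compatibility requires 2 ∣ (9 − 33) = -24, which holds, so solutions exist.
The integers ≡ 33 (mod 82) are 33, 115, 197, 279, 361, …; their remainders mod 16 are 1, 3, 5, 7, 9, so k = 361 is the first that is ≡ 9 (mod 16).
Indeed 361 ≡ 33 (mod 82) and 361 ≡ 9 (mod 16).

k = 361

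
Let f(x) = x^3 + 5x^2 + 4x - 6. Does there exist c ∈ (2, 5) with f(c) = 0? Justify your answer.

f(2) = 30 and f(5) = 264, both positive, so a sign-change argument is unavailable; we show f keeps this sign on the whole interval.
Shift to the endpoint 2: with x = 2 + u (0 < u < 3), one computes f(2 + u) = u^3 + 11u^2 + 36u + 30.
The nonzero coefficients here are all positive, so for u > 0 every term is positive (or zero), and the constant term 30 is strictly positive.
Therefore f(x) > 0 throughout (2, 5), and f has no zero there.

f has no root in that interval.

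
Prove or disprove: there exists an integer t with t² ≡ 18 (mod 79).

Take t = 27. Then 27² = 729 = 9·79 + 18, so 27² ≡ 18 (mod 79).

t = 27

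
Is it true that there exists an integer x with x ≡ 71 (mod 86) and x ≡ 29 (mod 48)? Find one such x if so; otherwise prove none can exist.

The moduli are not coprime: gcd(86, 48) = 2. Compatibility requires 2 ∣ (29 − 71) = -42, which holds, so solutions exist.
Write x = 71 + 86t. Then 86t ≡ 29 − 71 ≡ 6 (mod 48); dividing through by 2 gives 43t ≡ 3 (mod 24).
43 ≡ 19 (mod 24), so this reads 19t ≡ 3 (mod 24). Since 19·19 = 361 = 15·24 + 1, the inverse of 19 mod 24 is 19.
Multiplying by 19: t ≡ 19·3 = 57 ≡ 9 (mod 24).
Then x = 71 + 86·9 = 845.
Indeed 845 ≡ 71 (mod 86) and 845 ≡ 29 (mod 48).

x = 845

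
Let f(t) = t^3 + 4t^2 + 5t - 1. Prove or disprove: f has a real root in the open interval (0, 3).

f(0) = -1 and f(3) = 77, which have opposite signs.
f is continuous everywhere (it is a polynomial), in particular on [0, 3].
By the Intermediate Value Theorem f must vanish at some point of (0, 3).

Such a root exists.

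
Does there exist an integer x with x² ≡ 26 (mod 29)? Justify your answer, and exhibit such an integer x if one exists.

No, no such integer exists.

29 is prime, so by Euler's criterion 26 is a square mod 29 iff 26^((29−1)/2) = 26^14 ≡ 1 (mod 29).
Squaring successively (mod 29): 26^2 = 676 ≡ 9; 26^4 ≡ 9² = 81 ≡ 23; 26^8 ≡ 23² = 529 ≡ 7.
Since 14 = 8 + 4 + 2, 26^14 ≡ 7 · 23 · 9; multiplying out mod 29: 7·23 = 161 ≡ 16, then 16·9 = 144 ≡ 28. Thus 26^14 ≡ 28 ≡ −1 (mod 29).
By Euler's criterion 26 is a quadratic non-residue mod 29: no x satisfies x² ≡ 26 (mod 29).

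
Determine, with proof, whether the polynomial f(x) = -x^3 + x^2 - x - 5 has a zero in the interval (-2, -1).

Yes, f has a root in the interval.

f(-2) = 9 and f(-1) = -2, which have opposite signs.
As a polynomial, f is continuous on every closed interval.
By the Intermediate Value Theorem f must vanish at some point of (-2, -1).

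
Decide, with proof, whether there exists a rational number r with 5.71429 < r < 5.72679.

Scale by 18: the interval becomes (102.85722, 103.08222), which contains the integer 103.
Dividing back, 5.71429 < 103/18 < 5.72679, and 103/18 is rational.

r = 103/18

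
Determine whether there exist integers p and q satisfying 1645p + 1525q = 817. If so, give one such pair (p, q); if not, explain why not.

There are no such integers.

Any value of 1645p + 1525q is a multiple of gcd(1645, 1525) = 5.
But 817 is not a multiple of 5 (it leaves remainder 2).
Therefore 1645p + 1525q = 817 has no solution in integers.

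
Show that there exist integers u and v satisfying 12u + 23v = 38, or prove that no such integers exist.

u = 7, v = -2

12 and 23 are coprime, so 12u + 23v ranges over all of ℤ.
Dividing repeatedly: 23 = 1·12 + 11, 12 = 1·11 + 1, 11 = 11·1 + 0.
Working back up the chain: 1 = 12 − 1·11 = 12 − (23 − 1·12) = −23 + 2·12. So 12·2 + 23·(-1) = 1.
Times 38: 12·76 + 23·(-38) = 38, so (76, -38) solves it.
Shifting by a multiple of (23, −12) keeps it a solution: u = 76 − 3·23 = 7, v = -38 + 3·12 = -2.
Check: 12·7 + 23·(-2) = 84 − 46 = 38. ✓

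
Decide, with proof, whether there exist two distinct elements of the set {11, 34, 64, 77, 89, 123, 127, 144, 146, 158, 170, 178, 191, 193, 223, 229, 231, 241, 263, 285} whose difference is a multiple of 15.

The pair (11, 146) works.

Both 11 and 146 leave remainder 11 on division by 15; their difference 135 = 9·15 is a multiple of 15.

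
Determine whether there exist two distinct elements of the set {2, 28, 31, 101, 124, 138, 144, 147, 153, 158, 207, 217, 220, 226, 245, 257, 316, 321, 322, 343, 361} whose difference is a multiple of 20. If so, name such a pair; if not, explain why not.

2 and 322 are such a pair.

Both 2 and 322 leave remainder 2 on division by 20; their difference 320 = 16·20 is a multiple of 20.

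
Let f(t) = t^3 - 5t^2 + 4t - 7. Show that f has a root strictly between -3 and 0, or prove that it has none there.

No.

The endpoint values f(-3) = -91 and f(0) = -7 are both negative. Claim: f(t) < 0 for every t in (-3, 0).
Shift to the endpoint 0: with t = −u (0 < u < 3), one computes f(−u) = -u^3 - 5u^2 - 4u - 7.
All 4 nonzero coefficients of this polynomial in u are negative; hence for u > 0 the value is a sum of negative terms (the constant -7 among them).
So f is strictly negative on (-3, 0); no root exists in the interval.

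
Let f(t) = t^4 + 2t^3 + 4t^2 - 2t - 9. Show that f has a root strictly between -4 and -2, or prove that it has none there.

f(-4) = 191 and f(-2) = 11, both positive, so a sign-change argument is unavailable; we show f keeps this sign on the whole interval.
Shift to the endpoint -2: with t = -2 − u (0 < u < 2), one computes f(-2 − u) = u^4 + 6u^3 + 16u^2 + 26u + 11.
All 5 nonzero coefficients of this polynomial in u are positive; hence for u > 0 the value is a sum of positive terms (the constant 11 among them).
So f is strictly positive on (-4, -2); no root exists in the interval.

f has no root in that interval.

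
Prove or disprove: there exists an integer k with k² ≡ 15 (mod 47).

No such integer exists.

Apply Euler's criterion with the prime 47: 15 is a quadratic residue iff 15^23 ≡ 1 (mod 47), and a non-residue iff it is ≡ −1.
Squaring successively (mod 47): 15^2 = 225 ≡ 37; 15^4 ≡ 37² = 1369 ≡ 6; 15^8 ≡ 6² = 36 ≡ 36; 15^16 ≡ 36² = 1296 ≡ 27.
Since 23 = 16 + 4 + 2 + 1, 15^23 ≡ 27 · 6 · 37 · 15; multiplying out mod 47: 27·6 = 162 ≡ 21, then 21·37 = 777 ≡ 25, then 25·15 = 375 ≡ 46. Thus 15^23 ≡ 46 ≡ −1 (mod 47).
By Euler's criterion 15 is a quadratic non-residue mod 47: no k satisfies k² ≡ 15 (mod 47).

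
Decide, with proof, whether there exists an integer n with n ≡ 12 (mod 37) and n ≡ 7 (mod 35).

The moduli 37 and 35 are coprime, so by the Chinese Remainder Theorem a unique solution modulo 1295 exists.
Any solution of the first congruence is n = 12 + 37t; substituting into the second, 37t ≡ 7 − 12 ≡ 30 (mod 35).
37 ≡ 2 (mod 35), so this reads 2t ≡ 30 (mod 35). Invert 2 mod 35 by the Euclidean algorithm: 35 = 17·2 + 1, 2 = 2·1 + 0; back-substituting, 1 = 35 − 17·2. Hence 2·(-17) ≡ 1, so 2⁻¹ ≡ -17 ≡ 18 (mod 35).
Therefore t ≡ 18·30 = 540 ≡ 15 (mod 35).
With t = 15: n = 12 + 37·15 = 567.
Verify: 567 = 15·37 + 12 and 567 = 16·35 + 7. ✓

n = 567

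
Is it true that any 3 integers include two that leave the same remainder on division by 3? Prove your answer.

Try 3 consecutive integers, 5, 6, 7. Their remainders mod 3 are 2, 0, 1 — pairwise different, as any 3 ≤ 3 consecutive integers have distinct residues.
So no two of them leave the same remainder on division by 3; the claim fails for this set.

No; for instance {5, 6, 7} is a counterexample.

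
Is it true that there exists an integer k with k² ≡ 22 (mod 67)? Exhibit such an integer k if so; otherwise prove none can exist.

k = 42

k = 42 works: 42² = 1764, and 1764 − 22 = 1742 = 26·67.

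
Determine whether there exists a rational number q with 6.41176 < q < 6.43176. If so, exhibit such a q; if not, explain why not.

Multiplying by 7: 7·6.41176 = 44.88232 and 7·6.43176 = 45.02232, so the integer 45 lies strictly between them.
So q = 45/7 works: it is a ratio of integers, and dividing 7·6.41176 < 45 < 7·6.43176 through by 7 gives 6.41176 < 45/7 < 6.43176.

q = 45/7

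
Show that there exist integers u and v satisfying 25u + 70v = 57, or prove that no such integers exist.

gcd(25, 70) = 5, so every integer of the form 25u + 70v is a multiple of 5.
However 57 leaves remainder 2 on division by 5.
Hence no integers u, v satisfy the equation.

There are no such integers.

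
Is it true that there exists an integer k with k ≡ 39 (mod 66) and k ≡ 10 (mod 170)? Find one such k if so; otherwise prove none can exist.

No, no such integer exists.

gcd(66, 170) = 2. If k ≡ 39 (mod 66) and k ≡ 10 (mod 170), then k ≡ 39 (mod 2) and k ≡ 10 (mod 2).
But 39 mod 2 = 1 while 10 mod 2 = 0, a contradiction.
So no integer satisfies both congruences.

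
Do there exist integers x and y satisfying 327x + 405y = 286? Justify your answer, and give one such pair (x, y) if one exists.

There are no such integers.

gcd(327, 405) = 3, so every integer of the form 327x + 405y is a multiple of 3.
But 286 = 3·95 + 1, so 3 ∤ 286.
So the equation is unsolvable over ℤ.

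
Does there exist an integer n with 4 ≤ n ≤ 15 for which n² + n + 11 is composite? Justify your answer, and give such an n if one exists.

n = 14

At n = 14: 14² + 14 + 11 = 221 = 13·17, which is composite.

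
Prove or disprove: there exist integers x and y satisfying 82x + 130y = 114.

x = 22, y = -13

gcd(82, 130) = 2, and 2 divides 114, so integer solutions exist.
Dividing through by 2 reduces the equation to 41x + 65y = 57.
Dividing repeatedly: 65 = 1·41 + 24, 41 = 1·24 + 17, 24 = 1·17 + 7, 17 = 2·7 + 3, 7 = 2·3 + 1, 3 = 3·1 + 0.
Back-substituting, 1 = 7 − 2·3 = 7 − 2·(17 − 2·7) = −2·17 + 5·7 = −2·17 + 5·(24 − 1·17) = 5·24 − 7·17 = 5·24 − 7·(41 − 1·24) = −7·41 + 12·24 = −7·41 + 12·(65 − 1·41) = 12·65 − 19·41; that is, 41·(-19) + 65·12 = 1.
Scaling by 57 gives the particular solution (x, y) = (-1083, 684).
The general solution is x = -1083 + 65k, y = 684 − 41k; taking k = 17 gives the smaller pair x = 22, y = -13.
Indeed 82·22 + 130·(-13) = 1804 − 1690 = 114.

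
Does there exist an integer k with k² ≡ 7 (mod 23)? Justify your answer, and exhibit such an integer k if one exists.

Apply Euler's criterion with the prime 23: 7 is a quadratic residue iff 7^11 ≡ 1 (mod 23), and a non-residue iff it is ≡ −1.
Repeated squaring mod 23: 7^2 = 49 ≡ 3; 7^4 ≡ 3² = 9 ≡ 9; 7^8 ≡ 9² = 81 ≡ 12.
Since 11 = 8 + 2 + 1, 7^11 ≡ 12 · 3 · 7; multiplying out mod 23: 12·3 = 36 ≡ 13, then 13·7 = 91 ≡ 22. Thus 7^11 ≡ 22 ≡ −1 (mod 23).
By Euler's criterion 7 is a quadratic non-residue mod 23: no k satisfies k² ≡ 7 (mod 23).

There is no such integer.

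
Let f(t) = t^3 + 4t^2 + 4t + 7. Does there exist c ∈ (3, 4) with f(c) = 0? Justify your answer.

The endpoint values f(3) = 82 and f(4) = 151 are both positive. Claim: f(t) > 0 for every t in (3, 4).
Substitute t = 3 + u, where 0 < u < 1 on the interval. Expanding, f(3 + u) = u^3 + 13u^2 + 55u + 82.
All 4 nonzero coefficients of this polynomial in u are positive; hence for u > 0 the value is a sum of positive terms (the constant 82 among them).
Therefore f(t) > 0 throughout (3, 4), and f has no zero there.

No such root exists.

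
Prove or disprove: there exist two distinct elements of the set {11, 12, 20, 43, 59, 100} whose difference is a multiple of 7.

Residues mod 7: 11↦4, 12↦5, 20↦6, 43↦1, 59↦3, 100↦2.
No residue repeats among the 6 elements, so no pair has difference ≡ 0 (mod 7).

No, no such pair exists.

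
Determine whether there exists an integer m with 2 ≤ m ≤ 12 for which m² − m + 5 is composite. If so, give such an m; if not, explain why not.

m = 9

At m = 9: 9² − 9 + 5 = 77 = 7·11, which is composite.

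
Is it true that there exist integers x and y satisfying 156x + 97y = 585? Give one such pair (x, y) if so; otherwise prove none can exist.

x = 28, y = -39

156 and 97 are coprime, so 156x + 97y ranges over all of ℤ.
Dividing repeatedly: 156 = 1·97 + 59, 97 = 1·59 + 38, 59 = 1·38 + 21, 38 = 1·21 + 17, 21 = 1·17 + 4, 17 = 4·4 + 1, 4 = 4·1 + 0.
Back-substituting, 1 = 17 − 4·4 = 17 − 4·(21 − 1·17) = −4·21 + 5·17 = −4·21 + 5·(38 − 1·21) = 5·38 − 9·21 = 5·38 − 9·(59 − 1·38) = −9·59 + 14·38 = −9·59 + 14·(97 − 1·59) = 14·97 − 23·59 = 14·97 − 23·(156 − 1·97) = −23·156 + 37·97; that is, 156·(-23) + 97·37 = 1.
Multiplying through by 585: x = (-23)·585 = -13455, y = 37·585 = 21645 is a solution.
Adding 139·97 to x and subtracting 139·156 from y gives the tidier solution (28, -39).
Check: 156·28 + 97·(-39) = 4368 − 3783 = 585. ✓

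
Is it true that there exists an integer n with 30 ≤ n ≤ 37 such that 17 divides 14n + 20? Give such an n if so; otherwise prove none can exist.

n = 35

Try n = 35: 14·35 + 20 = 510 = 30·17, which is divisible by 17.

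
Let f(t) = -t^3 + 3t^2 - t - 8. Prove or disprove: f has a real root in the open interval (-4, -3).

f(-4) = 108 and f(-3) = 49, both positive, so a sign-change argument is unavailable; we show f keeps this sign on the whole interval.
Substitute t = -3 − u, where 0 < u < 1 on the interval. Expanding, f(-3 − u) = u^3 + 12u^2 + 46u + 49.
The nonzero coefficients here are all positive, so for u > 0 every term is positive (or zero), and the constant term 49 is strictly positive.
Therefore f(t) > 0 throughout (-4, -3), and f has no zero there.

No.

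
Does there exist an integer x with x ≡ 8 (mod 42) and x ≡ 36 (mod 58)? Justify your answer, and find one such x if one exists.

gcd(42, 58) = 2. A simultaneous solution exists iff 8 ≡ 36 (mod 2); here 8 mod 2 = 0 = 36 mod 2, so it does.
Put x = 8 + 42t, so we need 42t ≡ 28 (mod 58), equivalently (divide by 2) 21t ≡ 14 (mod 29).
To invert 21 modulo 29: 29 = 1·21 + 8, 21 = 2·8 + 5, 8 = 1·5 + 3, 5 = 1·3 + 2, 3 = 1·2 + 1, 2 = 2·1 + 0, and unwinding, 1 = 3 − 1·2 = 3 − (5 − 1·3) = −5 + 2·3 = −5 + 2·(8 − 1·5) = 2·8 − 3·5 = 2·8 − 3·(21 − 2·8) = −3·21 + 8·8 = −3·21 + 8·(29 − 1·21) = 8·29 − 11·21. Thus 21⁻¹ ≡ -11 ≡ 18 (mod 29).
Therefore t ≡ 18·14 = 252 ≡ 20 (mod 29).
Then x = 8 + 42·20 = 848.
Indeed 848 ≡ 8 (mod 42) and 848 ≡ 36 (mod 58).

x = 848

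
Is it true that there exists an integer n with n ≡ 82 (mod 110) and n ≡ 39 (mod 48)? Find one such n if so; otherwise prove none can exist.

gcd(110, 48) = 2. If n ≡ 82 (mod 110) and n ≡ 39 (mod 48), then n ≡ 82 (mod 2) and n ≡ 39 (mod 2).
These are incompatible: 82 − 39 = 43 is not divisible by 2.
Therefore no such n exists.

No, no such integer exists.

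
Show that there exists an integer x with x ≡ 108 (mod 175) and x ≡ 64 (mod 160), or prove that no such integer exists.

No, no such integer exists.

Reduce both congruences modulo 5, which divides 175 and 160: they say x ≡ 108 (mod 5) and x ≡ 64 (mod 5).
However 108 ≡ 3 and 64 ≡ 4 (mod 5), and 3 ≠ 4.
So no integer satisfies both congruences.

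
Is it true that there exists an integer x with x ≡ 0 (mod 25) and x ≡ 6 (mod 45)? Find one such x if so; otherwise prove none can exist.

No, no such integer exists.

Reduce both congruences modulo 5, which divides 25 and 45: they say x ≡ 0 (mod 5) and x ≡ 6 (mod 5).
However 0 ≡ 0 and 6 ≡ 1 (mod 5), and 0 ≠ 1.
Therefore no such x exists.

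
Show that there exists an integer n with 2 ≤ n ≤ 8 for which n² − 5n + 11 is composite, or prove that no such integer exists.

n = 8

At n = 8: 8² − 5·8 + 11 = 35 = 5·7, which is composite.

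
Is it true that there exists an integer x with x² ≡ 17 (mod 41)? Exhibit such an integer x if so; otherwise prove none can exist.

No such integer exists.

41 is prime, so by Euler's criterion 17 is a square mod 41 iff 17^((41−1)/2) = 17^20 ≡ 1 (mod 41).
Repeated squaring mod 41: 17^2 = 289 ≡ 2; 17^4 ≡ 2² = 4 ≡ 4; 17^8 ≡ 4² = 16 ≡ 16; 17^16 ≡ 16² = 256 ≡ 10.
Since 20 = 16 + 4, 17^20 ≡ 10 · 4; multiplying out mod 41: 10·4 = 40 ≡ 40. Thus 17^20 ≡ 40 ≡ −1 (mod 41).
By Euler's criterion 17 is a quadratic non-residue mod 41: no x satisfies x² ≡ 17 (mod 41).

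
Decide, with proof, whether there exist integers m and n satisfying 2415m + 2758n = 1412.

Both 2415 and 2758 are divisible by gcd(2415, 2758) = 7, hence so is any combination 2415m + 2758n.
But 1412 is not a multiple of 7 (it leaves remainder 5).
Hence no integers m, n satisfy the equation.

No, no such integers exist.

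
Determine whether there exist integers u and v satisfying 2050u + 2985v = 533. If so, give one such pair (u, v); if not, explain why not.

No such integers exist.

Any value of 2050u + 2985v is a multiple of gcd(2050, 2985) = 5.
However 533 leaves remainder 3 on division by 5.
Hence no integers u, v satisfy the equation.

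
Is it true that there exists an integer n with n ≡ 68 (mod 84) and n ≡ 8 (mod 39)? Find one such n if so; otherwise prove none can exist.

The moduli are not coprime: gcd(84, 39) = 3. Compatibility requires 3 ∣ (8 − 68) = -60, which holds, so solutions exist.
The integers ≡ 68 (mod 84) are 68, 152, 236, 320, …; their remainders mod 39 are 29, 35, 2, 8, so n = 320 is the first that is ≡ 8 (mod 39).
Check: 320 mod 84 = 68, 320 mod 39 = 8. ✓

n = 320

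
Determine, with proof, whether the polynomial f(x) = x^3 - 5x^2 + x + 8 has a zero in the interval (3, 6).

Yes, f has a root in the interval.

f(3) = -7 and f(6) = 50, which have opposite signs.
Since f is a polynomial it is continuous on [3, 6].
By the Intermediate Value Theorem, f takes the value 0 somewhere in the open interval.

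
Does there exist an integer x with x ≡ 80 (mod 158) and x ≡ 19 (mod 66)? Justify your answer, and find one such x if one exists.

Both moduli are multiples of 2 = gcd(158, 66), so any solution would satisfy x ≡ 80 and x ≡ 19 modulo 2 simultaneously.
These are incompatible: 80 − 19 = 61 is not divisible by 2.
Therefore no such x exists.

No, no such integer exists.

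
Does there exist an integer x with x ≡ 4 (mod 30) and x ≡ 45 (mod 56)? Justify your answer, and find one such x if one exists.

No such integer exists.

Reduce both congruences modulo 2, which divides 30 and 56: they say x ≡ 4 (mod 2) and x ≡ 45 (mod 2).
These are incompatible: 4 − 45 = -41 is not divisible by 2.
Therefore no such x exists.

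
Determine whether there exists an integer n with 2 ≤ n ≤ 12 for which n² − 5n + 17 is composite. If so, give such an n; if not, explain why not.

The values for n = 2, 3, …, 12 are 11, 11, 13, 17, 23, 31, 41, 53, 67, 83, 101, and each of these is prime.
So no value in the range makes the expression composite.

No such integer n in that range exists.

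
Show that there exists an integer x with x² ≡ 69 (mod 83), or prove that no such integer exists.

Take x = 22. Then 22² = 484 = 5·83 + 69, so 22² ≡ 69 (mod 83).

x = 22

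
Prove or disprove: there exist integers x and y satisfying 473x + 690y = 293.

x = 571, y = -391

473 and 690 are coprime, so 473x + 690y ranges over all of ℤ.
Dividing repeatedly: 690 = 1·473 + 217, 473 = 2·217 + 39, 217 = 5·39 + 22, 39 = 1·22 + 17, 22 = 1·17 + 5, 17 = 3·5 + 2, 5 = 2·2 + 1, 2 = 2·1 + 0.
Back-substituting, 1 = 5 − 2·2 = 5 − 2·(17 − 3·5) = −2·17 + 7·5 = −2·17 + 7·(22 − 1·17) = 7·22 − 9·17 = 7·22 − 9·(39 − 1·22) = −9·39 + 16·22 = −9·39 + 16·(217 − 5·39) = 16·217 − 89·39 = 16·217 − 89·(473 − 2·217) = −89·473 + 194·217 = −89·473 + 194·(690 − 1·473) = 194·690 − 283·473; that is, 473·(-283) + 690·194 = 1.
Times 293: 473·(-82919) + 690·56842 = 293, so (-82919, 56842) solves it.
Shifting by a multiple of (690, −473) keeps it a solution: x = -82919 + 121·690 = 571, y = 56842 − 121·473 = -391.
Check: 473·571 + 690·(-391) = 270083 − 269790 = 293. ✓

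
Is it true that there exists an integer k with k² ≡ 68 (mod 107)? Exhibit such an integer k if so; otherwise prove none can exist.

Apply Euler's criterion with the prime 107: 68 is a quadratic residue iff 68^53 ≡ 1 (mod 107), and a non-residue iff it is ≡ −1.
Repeated squaring mod 107: 68^2 = 4624 ≡ 23; 68^4 ≡ 23² = 529 ≡ 101; 68^8 ≡ 101² = 10201 ≡ 36; 68^16 ≡ 36² = 1296 ≡ 12; 68^32 ≡ 12² = 144 ≡ 37.
Since 53 = 32 + 16 + 4 + 1, 68^53 ≡ 37 · 12 · 101 · 68; multiplying out mod 107: 37·12 = 444 ≡ 16, then 16·101 = 1616 ≡ 11, then 11·68 = 748 ≡ 106. Thus 68^53 ≡ 106 ≡ −1 (mod 107).
By Euler's criterion 68 is a quadratic non-residue mod 107: no k satisfies k² ≡ 68 (mod 107).

No, no such integer exists.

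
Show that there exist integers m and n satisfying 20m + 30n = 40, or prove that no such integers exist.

m = 2, n = 0

Since gcd(20, 30) = 10 and 40 = 10·4, Bézout's identity guarantees a solution.
Dividing through by 10 reduces the equation to 2m + 3n = 4.
Euclidean algorithm: 3 = 1·2 + 1, 2 = 2·1 + 0.
Working back up the chain: 1 = 3 − 1·2. So 2·(-1) + 3·1 = 1.
Multiplying through by 4: m = (-1)·4 = -4, n = 1·4 = 4 is a solution.
Shifting by a multiple of (3, −2) keeps it a solution: m = -4 + 2·3 = 2, n = 4 − 2·2 = 0.
Check: 20·2 + 30·0 = 40 + 0 = 40. ✓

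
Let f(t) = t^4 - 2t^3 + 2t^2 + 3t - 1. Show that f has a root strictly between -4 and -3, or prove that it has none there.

f(-4) = 403 and f(-3) = 143, both positive, so a sign-change argument is unavailable; we show f keeps this sign on the whole interval.
Substitute t = -3 − u, where 0 < u < 1 on the interval. Expanding, f(-3 − u) = u^4 + 14u^3 + 74u^2 + 171u + 143.
All 5 nonzero coefficients of this polynomial in u are positive; hence for u > 0 the value is a sum of positive terms (the constant 143 among them).
Therefore f(t) > 0 throughout (-4, -3), and f has no zero there.

No such root exists.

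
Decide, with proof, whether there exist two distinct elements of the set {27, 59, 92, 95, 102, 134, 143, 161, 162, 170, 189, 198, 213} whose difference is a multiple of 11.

Reduce each element mod 11: 27↦5, 59↦4, 92↦4, 95↦7, 102↦3, 134↦2, 143↦0, 161↦7, 162↦8, 170↦5, 189↦2, 198↦0, 213↦4. The residue 5 repeats (at 27 and 170), and 170 − 27 = 143 = 13·11.

27 and 170 are such a pair.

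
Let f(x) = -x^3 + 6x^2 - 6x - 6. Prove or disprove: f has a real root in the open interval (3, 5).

Such a root exists.

f(3) = 3 and f(5) = -11, which have opposite signs.
Since f is a polynomial it is continuous on [3, 5].
By the Intermediate Value Theorem f must vanish at some point of (3, 5).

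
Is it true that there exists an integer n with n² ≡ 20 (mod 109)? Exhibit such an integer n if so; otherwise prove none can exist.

Take n = 42. Then 42² = 1764 = 16·109 + 20, so 42² ≡ 20 (mod 109).

n = 42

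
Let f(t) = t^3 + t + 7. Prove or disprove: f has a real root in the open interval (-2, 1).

Yes, f has a root in the interval.

f(-2) = -3 and f(1) = 9, which have opposite signs.
As a polynomial, f is continuous on every closed interval.
By the Intermediate Value Theorem, f takes the value 0 somewhere in the open interval.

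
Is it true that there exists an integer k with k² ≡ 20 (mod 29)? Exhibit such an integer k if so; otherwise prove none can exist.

k = 7

Take k = 7. Then 7² = 49 = 1·29 + 20, so 7² ≡ 20 (mod 29).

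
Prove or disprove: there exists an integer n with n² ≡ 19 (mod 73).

Take n = 47. Then 47² = 2209 = 30·73 + 19, so 47² ≡ 19 (mod 73).

n = 47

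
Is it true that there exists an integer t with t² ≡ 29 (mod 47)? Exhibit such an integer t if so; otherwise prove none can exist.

There is no such integer.

Apply Euler's criterion with the prime 47: 29 is a quadratic residue iff 29^23 ≡ 1 (mod 47), and a non-residue iff it is ≡ −1.
Repeated squaring mod 47: 29^2 = 841 ≡ 42; 29^4 ≡ 42² = 1764 ≡ 25; 29^8 ≡ 25² = 625 ≡ 14; 29^16 ≡ 14² = 196 ≡ 8.
Since 23 = 16 + 4 + 2 + 1, 29^23 ≡ 8 · 25 · 42 · 29; multiplying out mod 47: 8·25 = 200 ≡ 12, then 12·42 = 504 ≡ 34, then 34·29 = 986 ≡ 46. Thus 29^23 ≡ 46 ≡ −1 (mod 47).
By Euler's criterion 29 is a quadratic non-residue mod 47: no t satisfies t² ≡ 29 (mod 47).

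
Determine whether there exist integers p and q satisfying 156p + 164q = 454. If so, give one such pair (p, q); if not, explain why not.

There are no such integers.

gcd(156, 164) = 4, so every integer of the form 156p + 164q is a multiple of 4.
However 454 leaves remainder 2 on division by 4.
So the equation is unsolvable over ℤ.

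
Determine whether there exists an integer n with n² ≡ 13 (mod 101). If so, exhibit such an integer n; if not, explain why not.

n = 66

Take n = 66. Then 66² = 4356 = 43·101 + 13, so 66² ≡ 13 (mod 101).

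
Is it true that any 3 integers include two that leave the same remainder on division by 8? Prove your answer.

No, the set {28, 29, 30} is a counterexample.

Take the 3 consecutive integers 28, 29, 30: their residues mod 8 are all distinct because 3 ≤ 8.
So no two of them leave the same remainder on division by 8; the claim fails for this set.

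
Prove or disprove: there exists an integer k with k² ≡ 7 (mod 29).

k = 6

k = 6 works: 6² = 36, and 36 − 7 = 29 = 1·29.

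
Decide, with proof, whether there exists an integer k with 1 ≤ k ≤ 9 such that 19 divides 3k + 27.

No, no such integer k in that range exists.

The values of 3k + 27 for k = 1, 2, …, 9 are 30, 33, 36, 39, 42, 45, 48, 51, 54; reduced mod 19 these are 11, 14, 17, 1, 4, 7, 10, 13, 16.
None is 0, so 19 never divides 3k + 27 on this range.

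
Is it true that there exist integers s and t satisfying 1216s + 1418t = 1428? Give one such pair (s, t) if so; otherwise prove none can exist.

s = 372, t = -318

gcd(1216, 1418) = 2, and 2 divides 1428, so integer solutions exist.
Dividing through by 2 reduces the equation to 608s + 709t = 714.
Dividing repeatedly: 709 = 1·608 + 101, 608 = 6·101 + 2, 101 = 50·2 + 1, 2 = 2·1 + 0.
Back-substituting, 1 = 101 − 50·2 = 101 − 50·(608 − 6·101) = −50·608 + 301·101 = −50·608 + 301·(709 − 1·608) = 301·709 − 351·608; that is, 608·(-351) + 709·301 = 1.
Scaling by 714 gives the particular solution (s, t) = (-250614, 214914).
The general solution is s = -250614 + 709k, t = 214914 − 608k; taking k = 354 gives the smaller pair s = 372, t = -318.
Check: 1216·372 + 1418·(-318) = 452352 − 450924 = 1428. ✓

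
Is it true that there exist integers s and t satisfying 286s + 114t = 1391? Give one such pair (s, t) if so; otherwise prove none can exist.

Any value of 286s + 114t is a multiple of gcd(286, 114) = 2.
But 1391 is not a multiple of 2 (it leaves remainder 1).
Therefore 286s + 114t = 1391 has no solution in integers.

No such integers exist.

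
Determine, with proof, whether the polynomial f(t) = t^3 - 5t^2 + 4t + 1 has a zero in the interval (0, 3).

Such a root exists.

f(0) = 1 and f(3) = -5, which have opposite signs.
Since f is a polynomial it is continuous on [0, 3].
By the Intermediate Value Theorem f must vanish at some point of (0, 3).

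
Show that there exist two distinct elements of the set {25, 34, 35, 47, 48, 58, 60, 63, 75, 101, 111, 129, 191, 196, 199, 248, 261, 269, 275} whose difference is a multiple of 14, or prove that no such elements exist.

34 and 48 are such a pair.

Both 34 and 48 leave remainder 6 on division by 14; their difference 14 = 1·14 is a multiple of 14.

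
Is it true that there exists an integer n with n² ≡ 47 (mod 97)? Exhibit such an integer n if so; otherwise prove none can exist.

n = 85

Take n = 85. Then 85² = 7225 = 74·97 + 47, so 85² ≡ 47 (mod 97).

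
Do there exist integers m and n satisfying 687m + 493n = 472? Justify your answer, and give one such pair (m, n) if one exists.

687 and 493 are coprime, so 687m + 493n ranges over all of ℤ.
Dividing repeatedly: 687 = 1·493 + 194, 493 = 2·194 + 105, 194 = 1·105 + 89, 105 = 1·89 + 16, 89 = 5·16 + 9, 16 = 1·9 + 7, 9 = 1·7 + 2, 7 = 3·2 + 1, 2 = 2·1 + 0.
Back-substituting, 1 = 7 − 3·2 = 7 − 3·(9 − 1·7) = −3·9 + 4·7 = −3·9 + 4·(16 − 1·9) = 4·16 − 7·9 = 4·16 − 7·(89 − 5·16) = −7·89 + 39·16 = −7·89 + 39·(105 − 1·89) = 39·105 − 46·89 = 39·105 − 46·(194 − 1·105) = −46·194 + 85·105 = −46·194 + 85·(493 − 2·194) = 85·493 − 216·194 = 85·493 − 216·(687 − 1·493) = −216·687 + 301·493; that is, 687·(-216) + 493·301 = 1.
Times 472: 687·(-101952) + 493·142072 = 472, so (-101952, 142072) solves it.
Adding 207·493 to m and subtracting 207·687 from n gives the tidier solution (99, -137).
Check: 687·99 + 493·(-137) = 68013 − 67541 = 472. ✓

m = 99, n = -137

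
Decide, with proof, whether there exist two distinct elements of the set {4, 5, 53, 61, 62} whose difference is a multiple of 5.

Two integers differ by a multiple of 5 exactly when they have the same residue mod 5. The residues are 4↦4, 5↦0, 53↦3, 61↦1, 62↦2.
No residue repeats among the 5 elements, so no pair has difference ≡ 0 (mod 5).

No such pair exists.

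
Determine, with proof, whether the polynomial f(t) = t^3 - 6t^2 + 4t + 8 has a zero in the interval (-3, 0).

f(-3) = -85 and f(0) = 8, which have opposite signs.
As a polynomial, f is continuous on every closed interval.
By the Intermediate Value Theorem f must vanish at some point of (-3, 0).

Such a root exists.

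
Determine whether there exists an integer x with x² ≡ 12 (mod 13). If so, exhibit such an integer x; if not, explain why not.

Take x = 8. Then 8² = 64 = 4·13 + 12, so 8² ≡ 12 (mod 13).

x = 8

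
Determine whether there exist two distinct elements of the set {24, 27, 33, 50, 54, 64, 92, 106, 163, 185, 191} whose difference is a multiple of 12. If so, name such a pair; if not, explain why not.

Two integers differ by a multiple of 12 exactly when they have the same residue mod 12. The residues are 24↦0, 27↦3, 33↦9, 50↦2, 54↦6, 64↦4, 92↦8, 106↦10, 163↦7, 185↦5, 191↦11.
All 11 residues are distinct, so no two elements differ by a multiple of 12.

No, no such pair exists.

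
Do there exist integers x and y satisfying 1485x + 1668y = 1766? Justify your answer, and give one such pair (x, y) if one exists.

No such integers exist.

gcd(1485, 1668) = 3, so every integer of the form 1485x + 1668y is a multiple of 3.
But 1766 is not a multiple of 3 (it leaves remainder 2).
Hence no integers x, y satisfy the equation.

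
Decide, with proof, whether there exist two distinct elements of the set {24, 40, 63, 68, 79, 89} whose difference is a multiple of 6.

No, no such pair exists.

Two integers differ by a multiple of 6 exactly when they have the same residue mod 6. The residues are 24↦0, 40↦4, 63↦3, 68↦2, 79↦1, 89↦5.
No residue repeats among the 6 elements, so no pair has difference ≡ 0 (mod 6).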